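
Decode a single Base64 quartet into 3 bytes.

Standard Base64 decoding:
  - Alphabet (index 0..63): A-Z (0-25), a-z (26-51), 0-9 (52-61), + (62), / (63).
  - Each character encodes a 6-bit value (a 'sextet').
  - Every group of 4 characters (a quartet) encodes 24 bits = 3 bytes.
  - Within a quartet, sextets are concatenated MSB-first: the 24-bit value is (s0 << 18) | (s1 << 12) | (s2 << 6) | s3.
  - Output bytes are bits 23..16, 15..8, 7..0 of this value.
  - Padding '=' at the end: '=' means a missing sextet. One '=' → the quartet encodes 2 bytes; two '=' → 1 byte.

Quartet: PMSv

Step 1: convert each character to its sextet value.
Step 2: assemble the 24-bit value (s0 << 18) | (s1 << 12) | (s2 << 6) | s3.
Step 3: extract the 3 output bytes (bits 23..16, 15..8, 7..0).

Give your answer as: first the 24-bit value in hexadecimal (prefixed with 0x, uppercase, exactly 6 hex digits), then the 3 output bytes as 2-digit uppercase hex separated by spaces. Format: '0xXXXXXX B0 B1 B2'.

Answer: 0x3CC4AF 3C C4 AF

Derivation:
Sextets: P=15, M=12, S=18, v=47
24-bit: (15<<18) | (12<<12) | (18<<6) | 47
      = 0x3C0000 | 0x00C000 | 0x000480 | 0x00002F
      = 0x3CC4AF
Bytes: (v>>16)&0xFF=3C, (v>>8)&0xFF=C4, v&0xFF=AF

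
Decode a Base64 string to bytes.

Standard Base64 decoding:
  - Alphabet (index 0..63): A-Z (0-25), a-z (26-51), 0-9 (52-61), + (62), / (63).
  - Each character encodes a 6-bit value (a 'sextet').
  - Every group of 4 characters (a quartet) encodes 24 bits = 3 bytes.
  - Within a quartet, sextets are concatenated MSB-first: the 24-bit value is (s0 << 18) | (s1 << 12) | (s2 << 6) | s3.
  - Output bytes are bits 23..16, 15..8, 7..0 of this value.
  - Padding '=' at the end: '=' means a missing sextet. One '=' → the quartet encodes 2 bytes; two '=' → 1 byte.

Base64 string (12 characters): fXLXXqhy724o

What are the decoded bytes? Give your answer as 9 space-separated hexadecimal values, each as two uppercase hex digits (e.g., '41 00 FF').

After char 0 ('f'=31): chars_in_quartet=1 acc=0x1F bytes_emitted=0
After char 1 ('X'=23): chars_in_quartet=2 acc=0x7D7 bytes_emitted=0
After char 2 ('L'=11): chars_in_quartet=3 acc=0x1F5CB bytes_emitted=0
After char 3 ('X'=23): chars_in_quartet=4 acc=0x7D72D7 -> emit 7D 72 D7, reset; bytes_emitted=3
After char 4 ('X'=23): chars_in_quartet=1 acc=0x17 bytes_emitted=3
After char 5 ('q'=42): chars_in_quartet=2 acc=0x5EA bytes_emitted=3
After char 6 ('h'=33): chars_in_quartet=3 acc=0x17AA1 bytes_emitted=3
After char 7 ('y'=50): chars_in_quartet=4 acc=0x5EA872 -> emit 5E A8 72, reset; bytes_emitted=6
After char 8 ('7'=59): chars_in_quartet=1 acc=0x3B bytes_emitted=6
After char 9 ('2'=54): chars_in_quartet=2 acc=0xEF6 bytes_emitted=6
After char 10 ('4'=56): chars_in_quartet=3 acc=0x3BDB8 bytes_emitted=6
After char 11 ('o'=40): chars_in_quartet=4 acc=0xEF6E28 -> emit EF 6E 28, reset; bytes_emitted=9

Answer: 7D 72 D7 5E A8 72 EF 6E 28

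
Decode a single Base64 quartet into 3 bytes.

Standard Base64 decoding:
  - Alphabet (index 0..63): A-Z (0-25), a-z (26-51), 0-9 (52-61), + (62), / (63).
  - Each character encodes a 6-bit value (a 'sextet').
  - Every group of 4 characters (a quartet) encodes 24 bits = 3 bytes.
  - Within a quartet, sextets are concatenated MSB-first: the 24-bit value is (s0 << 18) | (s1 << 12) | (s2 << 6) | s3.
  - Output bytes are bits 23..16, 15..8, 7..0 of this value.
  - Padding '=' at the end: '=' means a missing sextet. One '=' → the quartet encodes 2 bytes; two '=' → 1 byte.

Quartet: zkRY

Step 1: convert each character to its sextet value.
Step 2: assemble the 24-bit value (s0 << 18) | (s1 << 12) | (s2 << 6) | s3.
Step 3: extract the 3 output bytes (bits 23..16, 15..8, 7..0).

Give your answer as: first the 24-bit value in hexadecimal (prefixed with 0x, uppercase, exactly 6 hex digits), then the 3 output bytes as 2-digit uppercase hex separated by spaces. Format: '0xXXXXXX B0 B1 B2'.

Answer: 0xCE4458 CE 44 58

Derivation:
Sextets: z=51, k=36, R=17, Y=24
24-bit: (51<<18) | (36<<12) | (17<<6) | 24
      = 0xCC0000 | 0x024000 | 0x000440 | 0x000018
      = 0xCE4458
Bytes: (v>>16)&0xFF=CE, (v>>8)&0xFF=44, v&0xFF=58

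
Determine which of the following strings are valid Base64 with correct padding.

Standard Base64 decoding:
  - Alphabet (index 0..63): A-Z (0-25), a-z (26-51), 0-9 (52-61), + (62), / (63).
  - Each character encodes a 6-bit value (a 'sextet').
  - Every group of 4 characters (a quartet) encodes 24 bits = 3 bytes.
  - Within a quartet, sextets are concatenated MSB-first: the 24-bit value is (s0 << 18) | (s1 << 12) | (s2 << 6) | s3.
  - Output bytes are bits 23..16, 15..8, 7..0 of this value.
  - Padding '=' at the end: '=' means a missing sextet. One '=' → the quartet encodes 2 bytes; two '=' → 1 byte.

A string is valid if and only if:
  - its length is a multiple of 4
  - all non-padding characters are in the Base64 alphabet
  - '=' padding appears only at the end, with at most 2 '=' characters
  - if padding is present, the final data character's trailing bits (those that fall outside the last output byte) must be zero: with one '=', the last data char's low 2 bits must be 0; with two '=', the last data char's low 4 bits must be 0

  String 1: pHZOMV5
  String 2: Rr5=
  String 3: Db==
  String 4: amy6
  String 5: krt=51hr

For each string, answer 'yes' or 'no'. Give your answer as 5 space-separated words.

String 1: 'pHZOMV5' → invalid (len=7 not mult of 4)
String 2: 'Rr5=' → invalid (bad trailing bits)
String 3: 'Db==' → invalid (bad trailing bits)
String 4: 'amy6' → valid
String 5: 'krt=51hr' → invalid (bad char(s): ['=']; '=' in middle)

Answer: no no no yes no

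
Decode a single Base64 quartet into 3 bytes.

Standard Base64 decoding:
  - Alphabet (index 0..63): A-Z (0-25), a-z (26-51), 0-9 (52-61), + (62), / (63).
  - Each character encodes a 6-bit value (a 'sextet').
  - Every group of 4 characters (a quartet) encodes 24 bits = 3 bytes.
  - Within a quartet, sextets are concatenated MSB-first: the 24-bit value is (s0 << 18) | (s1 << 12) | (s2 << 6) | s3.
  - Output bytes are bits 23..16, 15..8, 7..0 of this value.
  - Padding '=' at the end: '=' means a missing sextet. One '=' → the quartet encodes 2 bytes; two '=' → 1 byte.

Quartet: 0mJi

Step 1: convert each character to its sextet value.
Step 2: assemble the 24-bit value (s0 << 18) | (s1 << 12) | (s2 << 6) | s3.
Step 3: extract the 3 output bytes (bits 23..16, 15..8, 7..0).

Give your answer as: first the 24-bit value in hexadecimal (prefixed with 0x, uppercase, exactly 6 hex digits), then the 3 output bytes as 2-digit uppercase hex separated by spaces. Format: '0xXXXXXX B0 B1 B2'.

Sextets: 0=52, m=38, J=9, i=34
24-bit: (52<<18) | (38<<12) | (9<<6) | 34
      = 0xD00000 | 0x026000 | 0x000240 | 0x000022
      = 0xD26262
Bytes: (v>>16)&0xFF=D2, (v>>8)&0xFF=62, v&0xFF=62

Answer: 0xD26262 D2 62 62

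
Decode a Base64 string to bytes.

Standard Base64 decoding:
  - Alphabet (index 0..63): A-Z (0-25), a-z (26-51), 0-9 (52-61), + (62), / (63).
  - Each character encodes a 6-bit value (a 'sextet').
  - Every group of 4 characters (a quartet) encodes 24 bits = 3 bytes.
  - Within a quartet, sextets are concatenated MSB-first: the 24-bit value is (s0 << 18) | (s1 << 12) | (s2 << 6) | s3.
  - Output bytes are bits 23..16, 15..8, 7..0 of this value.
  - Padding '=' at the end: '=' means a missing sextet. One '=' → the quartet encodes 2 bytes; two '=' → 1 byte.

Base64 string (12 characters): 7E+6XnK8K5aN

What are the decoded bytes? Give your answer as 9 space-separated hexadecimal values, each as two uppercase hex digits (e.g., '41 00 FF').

Answer: EC 4F BA 5E 72 BC 2B 96 8D

Derivation:
After char 0 ('7'=59): chars_in_quartet=1 acc=0x3B bytes_emitted=0
After char 1 ('E'=4): chars_in_quartet=2 acc=0xEC4 bytes_emitted=0
After char 2 ('+'=62): chars_in_quartet=3 acc=0x3B13E bytes_emitted=0
After char 3 ('6'=58): chars_in_quartet=4 acc=0xEC4FBA -> emit EC 4F BA, reset; bytes_emitted=3
After char 4 ('X'=23): chars_in_quartet=1 acc=0x17 bytes_emitted=3
After char 5 ('n'=39): chars_in_quartet=2 acc=0x5E7 bytes_emitted=3
After char 6 ('K'=10): chars_in_quartet=3 acc=0x179CA bytes_emitted=3
After char 7 ('8'=60): chars_in_quartet=4 acc=0x5E72BC -> emit 5E 72 BC, reset; bytes_emitted=6
After char 8 ('K'=10): chars_in_quartet=1 acc=0xA bytes_emitted=6
After char 9 ('5'=57): chars_in_quartet=2 acc=0x2B9 bytes_emitted=6
After char 10 ('a'=26): chars_in_quartet=3 acc=0xAE5A bytes_emitted=6
After char 11 ('N'=13): chars_in_quartet=4 acc=0x2B968D -> emit 2B 96 8D, reset; bytes_emitted=9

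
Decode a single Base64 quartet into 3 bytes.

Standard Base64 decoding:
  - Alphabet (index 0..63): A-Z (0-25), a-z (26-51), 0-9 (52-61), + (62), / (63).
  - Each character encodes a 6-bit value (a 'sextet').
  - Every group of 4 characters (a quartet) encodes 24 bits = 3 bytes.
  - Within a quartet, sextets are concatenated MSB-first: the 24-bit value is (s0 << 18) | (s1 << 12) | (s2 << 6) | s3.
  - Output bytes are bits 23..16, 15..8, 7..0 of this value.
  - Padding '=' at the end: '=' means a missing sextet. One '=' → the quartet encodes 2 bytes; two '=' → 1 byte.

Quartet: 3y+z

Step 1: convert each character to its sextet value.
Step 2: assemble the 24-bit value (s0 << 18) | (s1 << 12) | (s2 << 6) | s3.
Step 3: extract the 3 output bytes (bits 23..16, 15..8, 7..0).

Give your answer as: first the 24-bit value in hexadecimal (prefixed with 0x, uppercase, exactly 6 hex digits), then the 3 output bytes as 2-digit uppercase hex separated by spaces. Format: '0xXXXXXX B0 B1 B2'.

Sextets: 3=55, y=50, +=62, z=51
24-bit: (55<<18) | (50<<12) | (62<<6) | 51
      = 0xDC0000 | 0x032000 | 0x000F80 | 0x000033
      = 0xDF2FB3
Bytes: (v>>16)&0xFF=DF, (v>>8)&0xFF=2F, v&0xFF=B3

Answer: 0xDF2FB3 DF 2F B3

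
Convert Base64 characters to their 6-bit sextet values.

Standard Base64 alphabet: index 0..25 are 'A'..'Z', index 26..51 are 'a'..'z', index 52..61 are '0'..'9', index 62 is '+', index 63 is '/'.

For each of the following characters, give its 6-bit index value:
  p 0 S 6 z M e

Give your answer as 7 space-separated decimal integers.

'p': a..z range, 26 + ord('p') − ord('a') = 41
'0': 0..9 range, 52 + ord('0') − ord('0') = 52
'S': A..Z range, ord('S') − ord('A') = 18
'6': 0..9 range, 52 + ord('6') − ord('0') = 58
'z': a..z range, 26 + ord('z') − ord('a') = 51
'M': A..Z range, ord('M') − ord('A') = 12
'e': a..z range, 26 + ord('e') − ord('a') = 30

Answer: 41 52 18 58 51 12 30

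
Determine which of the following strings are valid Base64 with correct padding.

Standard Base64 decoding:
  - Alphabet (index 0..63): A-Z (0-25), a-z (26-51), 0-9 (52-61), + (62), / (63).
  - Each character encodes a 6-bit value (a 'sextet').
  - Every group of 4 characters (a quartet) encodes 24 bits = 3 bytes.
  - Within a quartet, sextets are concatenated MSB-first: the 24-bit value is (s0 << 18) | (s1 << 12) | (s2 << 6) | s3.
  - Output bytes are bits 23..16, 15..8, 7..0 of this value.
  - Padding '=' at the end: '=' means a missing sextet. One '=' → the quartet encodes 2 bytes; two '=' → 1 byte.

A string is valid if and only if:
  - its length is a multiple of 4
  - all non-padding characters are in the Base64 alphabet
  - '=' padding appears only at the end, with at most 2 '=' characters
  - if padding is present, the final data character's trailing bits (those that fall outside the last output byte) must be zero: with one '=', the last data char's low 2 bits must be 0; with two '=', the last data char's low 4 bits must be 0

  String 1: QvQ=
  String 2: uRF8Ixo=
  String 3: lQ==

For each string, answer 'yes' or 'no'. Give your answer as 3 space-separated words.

String 1: 'QvQ=' → valid
String 2: 'uRF8Ixo=' → valid
String 3: 'lQ==' → valid

Answer: yes yes yes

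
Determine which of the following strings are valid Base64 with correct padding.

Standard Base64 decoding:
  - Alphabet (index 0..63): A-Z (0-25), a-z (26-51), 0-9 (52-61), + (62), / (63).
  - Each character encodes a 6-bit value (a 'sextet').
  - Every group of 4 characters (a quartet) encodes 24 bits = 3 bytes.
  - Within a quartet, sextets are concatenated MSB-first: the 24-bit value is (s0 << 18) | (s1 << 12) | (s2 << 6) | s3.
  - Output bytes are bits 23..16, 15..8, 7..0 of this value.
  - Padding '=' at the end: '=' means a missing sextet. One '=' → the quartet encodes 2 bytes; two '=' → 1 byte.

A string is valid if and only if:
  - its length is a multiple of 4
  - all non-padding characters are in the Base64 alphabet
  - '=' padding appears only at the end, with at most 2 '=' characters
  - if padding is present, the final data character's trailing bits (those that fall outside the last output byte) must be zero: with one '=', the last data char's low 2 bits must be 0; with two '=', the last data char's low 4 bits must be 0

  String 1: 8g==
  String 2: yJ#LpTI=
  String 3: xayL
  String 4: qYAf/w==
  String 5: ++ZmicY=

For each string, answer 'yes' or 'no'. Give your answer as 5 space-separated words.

Answer: yes no yes yes yes

Derivation:
String 1: '8g==' → valid
String 2: 'yJ#LpTI=' → invalid (bad char(s): ['#'])
String 3: 'xayL' → valid
String 4: 'qYAf/w==' → valid
String 5: '++ZmicY=' → valid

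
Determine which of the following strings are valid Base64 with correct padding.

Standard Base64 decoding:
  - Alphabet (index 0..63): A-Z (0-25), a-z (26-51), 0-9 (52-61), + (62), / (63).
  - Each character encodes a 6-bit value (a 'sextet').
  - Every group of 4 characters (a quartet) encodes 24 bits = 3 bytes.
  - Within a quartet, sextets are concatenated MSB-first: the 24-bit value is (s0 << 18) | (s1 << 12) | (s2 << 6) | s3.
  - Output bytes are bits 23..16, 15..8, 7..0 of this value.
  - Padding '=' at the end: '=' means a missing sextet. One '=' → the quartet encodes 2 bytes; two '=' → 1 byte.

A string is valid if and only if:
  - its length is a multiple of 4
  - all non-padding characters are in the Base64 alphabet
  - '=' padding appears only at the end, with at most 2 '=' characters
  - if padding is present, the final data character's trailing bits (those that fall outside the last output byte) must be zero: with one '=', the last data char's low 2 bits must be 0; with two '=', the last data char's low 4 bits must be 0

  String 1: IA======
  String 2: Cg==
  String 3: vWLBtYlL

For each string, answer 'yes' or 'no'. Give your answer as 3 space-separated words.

String 1: 'IA======' → invalid (6 pad chars (max 2))
String 2: 'Cg==' → valid
String 3: 'vWLBtYlL' → valid

Answer: no yes yes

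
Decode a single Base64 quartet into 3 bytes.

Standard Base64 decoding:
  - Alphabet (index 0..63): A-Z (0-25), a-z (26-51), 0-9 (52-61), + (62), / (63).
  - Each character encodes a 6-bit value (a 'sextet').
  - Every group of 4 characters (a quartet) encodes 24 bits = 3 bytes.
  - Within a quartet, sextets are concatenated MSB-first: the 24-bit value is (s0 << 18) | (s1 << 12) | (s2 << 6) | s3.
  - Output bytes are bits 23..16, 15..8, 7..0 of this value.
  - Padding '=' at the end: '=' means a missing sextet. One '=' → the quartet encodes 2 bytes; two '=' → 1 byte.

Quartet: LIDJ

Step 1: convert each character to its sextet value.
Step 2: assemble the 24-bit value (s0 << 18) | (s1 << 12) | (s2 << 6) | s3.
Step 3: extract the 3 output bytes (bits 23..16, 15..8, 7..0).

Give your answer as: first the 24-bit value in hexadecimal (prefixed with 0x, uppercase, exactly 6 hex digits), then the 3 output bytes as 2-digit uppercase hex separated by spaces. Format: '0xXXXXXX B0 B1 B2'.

Sextets: L=11, I=8, D=3, J=9
24-bit: (11<<18) | (8<<12) | (3<<6) | 9
      = 0x2C0000 | 0x008000 | 0x0000C0 | 0x000009
      = 0x2C80C9
Bytes: (v>>16)&0xFF=2C, (v>>8)&0xFF=80, v&0xFF=C9

Answer: 0x2C80C9 2C 80 C9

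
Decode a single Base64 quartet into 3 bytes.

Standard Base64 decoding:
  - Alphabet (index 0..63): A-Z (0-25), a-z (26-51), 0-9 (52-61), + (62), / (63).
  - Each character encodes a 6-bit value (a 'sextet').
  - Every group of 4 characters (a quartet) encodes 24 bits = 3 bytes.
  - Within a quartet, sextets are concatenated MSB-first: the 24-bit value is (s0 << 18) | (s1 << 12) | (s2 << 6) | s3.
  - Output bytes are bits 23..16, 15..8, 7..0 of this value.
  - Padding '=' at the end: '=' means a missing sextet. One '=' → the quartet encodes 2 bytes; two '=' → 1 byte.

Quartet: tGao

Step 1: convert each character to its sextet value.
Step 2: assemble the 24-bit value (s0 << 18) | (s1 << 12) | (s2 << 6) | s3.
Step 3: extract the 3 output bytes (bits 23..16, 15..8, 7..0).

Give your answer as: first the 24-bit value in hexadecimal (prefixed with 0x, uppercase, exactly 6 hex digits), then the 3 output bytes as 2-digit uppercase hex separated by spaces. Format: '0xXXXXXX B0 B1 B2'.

Answer: 0xB466A8 B4 66 A8

Derivation:
Sextets: t=45, G=6, a=26, o=40
24-bit: (45<<18) | (6<<12) | (26<<6) | 40
      = 0xB40000 | 0x006000 | 0x000680 | 0x000028
      = 0xB466A8
Bytes: (v>>16)&0xFF=B4, (v>>8)&0xFF=66, v&0xFF=A8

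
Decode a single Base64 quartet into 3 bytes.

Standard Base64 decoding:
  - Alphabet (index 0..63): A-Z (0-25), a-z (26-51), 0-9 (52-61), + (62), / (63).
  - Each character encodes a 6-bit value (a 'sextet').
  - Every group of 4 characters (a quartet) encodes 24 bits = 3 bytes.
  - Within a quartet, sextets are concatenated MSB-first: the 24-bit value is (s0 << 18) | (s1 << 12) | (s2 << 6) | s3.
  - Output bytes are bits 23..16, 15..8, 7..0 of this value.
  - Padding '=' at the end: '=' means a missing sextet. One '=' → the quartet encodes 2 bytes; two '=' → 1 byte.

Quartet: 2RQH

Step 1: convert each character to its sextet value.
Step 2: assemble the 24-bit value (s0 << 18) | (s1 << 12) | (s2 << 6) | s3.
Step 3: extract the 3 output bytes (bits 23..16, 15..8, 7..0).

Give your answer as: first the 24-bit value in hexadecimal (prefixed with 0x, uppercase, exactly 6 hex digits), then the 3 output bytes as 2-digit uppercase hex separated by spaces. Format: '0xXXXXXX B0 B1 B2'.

Sextets: 2=54, R=17, Q=16, H=7
24-bit: (54<<18) | (17<<12) | (16<<6) | 7
      = 0xD80000 | 0x011000 | 0x000400 | 0x000007
      = 0xD91407
Bytes: (v>>16)&0xFF=D9, (v>>8)&0xFF=14, v&0xFF=07

Answer: 0xD91407 D9 14 07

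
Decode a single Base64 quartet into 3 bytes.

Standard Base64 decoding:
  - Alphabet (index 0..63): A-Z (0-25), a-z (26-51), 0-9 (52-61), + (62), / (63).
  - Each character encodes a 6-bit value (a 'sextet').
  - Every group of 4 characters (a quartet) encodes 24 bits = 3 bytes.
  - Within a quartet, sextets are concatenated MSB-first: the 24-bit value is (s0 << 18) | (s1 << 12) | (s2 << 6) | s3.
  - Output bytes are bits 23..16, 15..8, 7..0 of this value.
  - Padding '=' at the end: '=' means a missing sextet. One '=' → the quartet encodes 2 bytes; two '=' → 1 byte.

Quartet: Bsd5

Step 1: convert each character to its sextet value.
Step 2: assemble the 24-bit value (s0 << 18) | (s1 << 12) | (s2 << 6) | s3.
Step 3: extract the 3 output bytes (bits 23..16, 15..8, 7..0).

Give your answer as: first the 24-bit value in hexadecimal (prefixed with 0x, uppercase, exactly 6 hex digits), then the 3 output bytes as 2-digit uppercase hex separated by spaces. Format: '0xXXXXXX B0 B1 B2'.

Answer: 0x06C779 06 C7 79

Derivation:
Sextets: B=1, s=44, d=29, 5=57
24-bit: (1<<18) | (44<<12) | (29<<6) | 57
      = 0x040000 | 0x02C000 | 0x000740 | 0x000039
      = 0x06C779
Bytes: (v>>16)&0xFF=06, (v>>8)&0xFF=C7, v&0xFF=79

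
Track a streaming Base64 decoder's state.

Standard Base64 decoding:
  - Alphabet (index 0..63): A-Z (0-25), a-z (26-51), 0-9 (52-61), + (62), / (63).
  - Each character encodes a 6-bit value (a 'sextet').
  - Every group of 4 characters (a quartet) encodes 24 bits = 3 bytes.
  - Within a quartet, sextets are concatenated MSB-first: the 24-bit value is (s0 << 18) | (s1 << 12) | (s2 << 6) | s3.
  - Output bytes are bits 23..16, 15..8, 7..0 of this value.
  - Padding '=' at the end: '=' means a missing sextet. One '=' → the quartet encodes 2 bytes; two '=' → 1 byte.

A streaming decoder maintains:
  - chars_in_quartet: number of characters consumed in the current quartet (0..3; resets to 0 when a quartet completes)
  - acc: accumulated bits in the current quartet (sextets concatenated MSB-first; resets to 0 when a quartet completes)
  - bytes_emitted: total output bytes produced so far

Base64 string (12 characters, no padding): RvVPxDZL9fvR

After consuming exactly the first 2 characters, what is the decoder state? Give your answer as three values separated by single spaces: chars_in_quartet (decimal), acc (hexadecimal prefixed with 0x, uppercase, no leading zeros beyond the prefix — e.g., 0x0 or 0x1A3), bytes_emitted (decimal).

Answer: 2 0x46F 0

Derivation:
After char 0 ('R'=17): chars_in_quartet=1 acc=0x11 bytes_emitted=0
After char 1 ('v'=47): chars_in_quartet=2 acc=0x46F bytes_emitted=0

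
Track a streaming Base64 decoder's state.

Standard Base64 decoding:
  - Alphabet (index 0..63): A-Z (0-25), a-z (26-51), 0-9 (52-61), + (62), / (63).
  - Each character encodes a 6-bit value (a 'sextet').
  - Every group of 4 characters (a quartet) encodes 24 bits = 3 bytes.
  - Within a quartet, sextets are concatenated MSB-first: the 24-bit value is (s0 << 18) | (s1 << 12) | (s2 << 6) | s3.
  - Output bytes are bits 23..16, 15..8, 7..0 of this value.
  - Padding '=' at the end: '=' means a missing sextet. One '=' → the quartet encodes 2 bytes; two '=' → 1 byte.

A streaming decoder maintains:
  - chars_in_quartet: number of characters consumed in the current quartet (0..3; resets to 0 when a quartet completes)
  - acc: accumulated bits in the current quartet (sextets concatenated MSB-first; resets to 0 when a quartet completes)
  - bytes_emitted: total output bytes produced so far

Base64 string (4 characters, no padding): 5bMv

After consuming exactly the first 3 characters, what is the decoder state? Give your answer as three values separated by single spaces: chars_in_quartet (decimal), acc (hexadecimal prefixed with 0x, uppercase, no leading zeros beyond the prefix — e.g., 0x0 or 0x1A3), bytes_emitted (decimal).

After char 0 ('5'=57): chars_in_quartet=1 acc=0x39 bytes_emitted=0
After char 1 ('b'=27): chars_in_quartet=2 acc=0xE5B bytes_emitted=0
After char 2 ('M'=12): chars_in_quartet=3 acc=0x396CC bytes_emitted=0

Answer: 3 0x396CC 0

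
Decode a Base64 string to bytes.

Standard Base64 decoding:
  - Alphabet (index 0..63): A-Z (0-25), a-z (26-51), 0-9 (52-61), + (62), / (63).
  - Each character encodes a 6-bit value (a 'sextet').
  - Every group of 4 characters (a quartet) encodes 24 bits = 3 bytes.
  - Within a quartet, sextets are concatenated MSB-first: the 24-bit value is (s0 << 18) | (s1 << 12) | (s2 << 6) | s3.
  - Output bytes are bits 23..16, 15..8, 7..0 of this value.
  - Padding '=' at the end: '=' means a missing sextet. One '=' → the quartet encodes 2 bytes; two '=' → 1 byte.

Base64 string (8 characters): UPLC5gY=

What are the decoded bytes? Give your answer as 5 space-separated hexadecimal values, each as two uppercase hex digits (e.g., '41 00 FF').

Answer: 50 F2 C2 E6 06

Derivation:
After char 0 ('U'=20): chars_in_quartet=1 acc=0x14 bytes_emitted=0
After char 1 ('P'=15): chars_in_quartet=2 acc=0x50F bytes_emitted=0
After char 2 ('L'=11): chars_in_quartet=3 acc=0x143CB bytes_emitted=0
After char 3 ('C'=2): chars_in_quartet=4 acc=0x50F2C2 -> emit 50 F2 C2, reset; bytes_emitted=3
After char 4 ('5'=57): chars_in_quartet=1 acc=0x39 bytes_emitted=3
After char 5 ('g'=32): chars_in_quartet=2 acc=0xE60 bytes_emitted=3
After char 6 ('Y'=24): chars_in_quartet=3 acc=0x39818 bytes_emitted=3
Padding '=': partial quartet acc=0x39818 -> emit E6 06; bytes_emitted=5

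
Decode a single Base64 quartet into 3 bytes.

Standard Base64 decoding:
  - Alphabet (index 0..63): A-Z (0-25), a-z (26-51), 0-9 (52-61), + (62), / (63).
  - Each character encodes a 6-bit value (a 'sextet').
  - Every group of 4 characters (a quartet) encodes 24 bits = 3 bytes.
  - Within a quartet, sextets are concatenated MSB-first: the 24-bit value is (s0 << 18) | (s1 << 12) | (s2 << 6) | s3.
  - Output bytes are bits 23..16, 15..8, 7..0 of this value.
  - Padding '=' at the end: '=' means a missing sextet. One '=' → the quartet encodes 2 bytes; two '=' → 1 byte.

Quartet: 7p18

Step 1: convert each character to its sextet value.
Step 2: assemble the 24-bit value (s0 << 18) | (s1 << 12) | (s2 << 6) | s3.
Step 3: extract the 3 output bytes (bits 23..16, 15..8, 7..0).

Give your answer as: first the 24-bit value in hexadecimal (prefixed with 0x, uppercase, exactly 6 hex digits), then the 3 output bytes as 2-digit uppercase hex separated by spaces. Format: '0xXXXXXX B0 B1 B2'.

Answer: 0xEE9D7C EE 9D 7C

Derivation:
Sextets: 7=59, p=41, 1=53, 8=60
24-bit: (59<<18) | (41<<12) | (53<<6) | 60
      = 0xEC0000 | 0x029000 | 0x000D40 | 0x00003C
      = 0xEE9D7C
Bytes: (v>>16)&0xFF=EE, (v>>8)&0xFF=9D, v&0xFF=7C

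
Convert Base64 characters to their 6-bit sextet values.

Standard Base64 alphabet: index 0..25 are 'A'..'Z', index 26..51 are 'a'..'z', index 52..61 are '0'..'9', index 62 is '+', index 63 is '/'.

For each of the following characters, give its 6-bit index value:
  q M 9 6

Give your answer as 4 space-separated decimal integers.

Answer: 42 12 61 58

Derivation:
'q': a..z range, 26 + ord('q') − ord('a') = 42
'M': A..Z range, ord('M') − ord('A') = 12
'9': 0..9 range, 52 + ord('9') − ord('0') = 61
'6': 0..9 range, 52 + ord('6') − ord('0') = 58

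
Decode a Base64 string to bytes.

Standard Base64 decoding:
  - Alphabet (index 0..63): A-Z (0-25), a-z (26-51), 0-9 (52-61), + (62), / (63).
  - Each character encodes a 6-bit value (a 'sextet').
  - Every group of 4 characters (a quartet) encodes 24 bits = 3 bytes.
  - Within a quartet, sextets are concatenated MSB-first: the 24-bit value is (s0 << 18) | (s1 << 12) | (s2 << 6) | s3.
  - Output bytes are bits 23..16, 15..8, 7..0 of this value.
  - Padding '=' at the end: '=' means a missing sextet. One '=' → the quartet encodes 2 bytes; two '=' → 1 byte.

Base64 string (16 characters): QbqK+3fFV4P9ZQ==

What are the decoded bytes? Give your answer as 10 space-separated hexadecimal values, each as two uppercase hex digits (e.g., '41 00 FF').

After char 0 ('Q'=16): chars_in_quartet=1 acc=0x10 bytes_emitted=0
After char 1 ('b'=27): chars_in_quartet=2 acc=0x41B bytes_emitted=0
After char 2 ('q'=42): chars_in_quartet=3 acc=0x106EA bytes_emitted=0
After char 3 ('K'=10): chars_in_quartet=4 acc=0x41BA8A -> emit 41 BA 8A, reset; bytes_emitted=3
After char 4 ('+'=62): chars_in_quartet=1 acc=0x3E bytes_emitted=3
After char 5 ('3'=55): chars_in_quartet=2 acc=0xFB7 bytes_emitted=3
After char 6 ('f'=31): chars_in_quartet=3 acc=0x3EDDF bytes_emitted=3
After char 7 ('F'=5): chars_in_quartet=4 acc=0xFB77C5 -> emit FB 77 C5, reset; bytes_emitted=6
After char 8 ('V'=21): chars_in_quartet=1 acc=0x15 bytes_emitted=6
After char 9 ('4'=56): chars_in_quartet=2 acc=0x578 bytes_emitted=6
After char 10 ('P'=15): chars_in_quartet=3 acc=0x15E0F bytes_emitted=6
After char 11 ('9'=61): chars_in_quartet=4 acc=0x5783FD -> emit 57 83 FD, reset; bytes_emitted=9
After char 12 ('Z'=25): chars_in_quartet=1 acc=0x19 bytes_emitted=9
After char 13 ('Q'=16): chars_in_quartet=2 acc=0x650 bytes_emitted=9
Padding '==': partial quartet acc=0x650 -> emit 65; bytes_emitted=10

Answer: 41 BA 8A FB 77 C5 57 83 FD 65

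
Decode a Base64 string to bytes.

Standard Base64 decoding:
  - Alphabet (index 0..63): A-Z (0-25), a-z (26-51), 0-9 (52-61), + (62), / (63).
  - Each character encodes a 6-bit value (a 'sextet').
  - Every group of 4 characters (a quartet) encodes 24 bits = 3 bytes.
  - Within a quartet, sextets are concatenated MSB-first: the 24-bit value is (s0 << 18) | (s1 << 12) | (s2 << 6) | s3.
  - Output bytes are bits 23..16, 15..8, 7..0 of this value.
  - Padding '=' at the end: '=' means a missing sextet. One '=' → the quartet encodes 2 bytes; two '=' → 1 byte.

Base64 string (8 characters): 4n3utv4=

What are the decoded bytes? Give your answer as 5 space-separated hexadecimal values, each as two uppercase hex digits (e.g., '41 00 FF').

Answer: E2 7D EE B6 FE

Derivation:
After char 0 ('4'=56): chars_in_quartet=1 acc=0x38 bytes_emitted=0
After char 1 ('n'=39): chars_in_quartet=2 acc=0xE27 bytes_emitted=0
After char 2 ('3'=55): chars_in_quartet=3 acc=0x389F7 bytes_emitted=0
After char 3 ('u'=46): chars_in_quartet=4 acc=0xE27DEE -> emit E2 7D EE, reset; bytes_emitted=3
After char 4 ('t'=45): chars_in_quartet=1 acc=0x2D bytes_emitted=3
After char 5 ('v'=47): chars_in_quartet=2 acc=0xB6F bytes_emitted=3
After char 6 ('4'=56): chars_in_quartet=3 acc=0x2DBF8 bytes_emitted=3
Padding '=': partial quartet acc=0x2DBF8 -> emit B6 FE; bytes_emitted=5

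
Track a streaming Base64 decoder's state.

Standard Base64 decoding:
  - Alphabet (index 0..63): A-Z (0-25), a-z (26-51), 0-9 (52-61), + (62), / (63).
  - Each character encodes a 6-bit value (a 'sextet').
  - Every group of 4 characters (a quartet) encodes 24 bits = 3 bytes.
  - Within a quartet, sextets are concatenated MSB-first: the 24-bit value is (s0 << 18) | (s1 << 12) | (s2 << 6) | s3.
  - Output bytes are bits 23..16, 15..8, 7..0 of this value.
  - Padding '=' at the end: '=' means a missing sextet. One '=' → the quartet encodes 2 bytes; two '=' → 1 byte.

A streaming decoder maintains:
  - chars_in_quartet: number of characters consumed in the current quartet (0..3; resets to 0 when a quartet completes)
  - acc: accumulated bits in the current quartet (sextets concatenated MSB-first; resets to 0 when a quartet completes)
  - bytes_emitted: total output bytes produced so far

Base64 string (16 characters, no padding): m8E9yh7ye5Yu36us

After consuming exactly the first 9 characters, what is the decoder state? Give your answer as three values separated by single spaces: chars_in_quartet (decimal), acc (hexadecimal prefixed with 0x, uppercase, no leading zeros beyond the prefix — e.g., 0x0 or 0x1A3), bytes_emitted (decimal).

After char 0 ('m'=38): chars_in_quartet=1 acc=0x26 bytes_emitted=0
After char 1 ('8'=60): chars_in_quartet=2 acc=0x9BC bytes_emitted=0
After char 2 ('E'=4): chars_in_quartet=3 acc=0x26F04 bytes_emitted=0
After char 3 ('9'=61): chars_in_quartet=4 acc=0x9BC13D -> emit 9B C1 3D, reset; bytes_emitted=3
After char 4 ('y'=50): chars_in_quartet=1 acc=0x32 bytes_emitted=3
After char 5 ('h'=33): chars_in_quartet=2 acc=0xCA1 bytes_emitted=3
After char 6 ('7'=59): chars_in_quartet=3 acc=0x3287B bytes_emitted=3
After char 7 ('y'=50): chars_in_quartet=4 acc=0xCA1EF2 -> emit CA 1E F2, reset; bytes_emitted=6
After char 8 ('e'=30): chars_in_quartet=1 acc=0x1E bytes_emitted=6

Answer: 1 0x1E 6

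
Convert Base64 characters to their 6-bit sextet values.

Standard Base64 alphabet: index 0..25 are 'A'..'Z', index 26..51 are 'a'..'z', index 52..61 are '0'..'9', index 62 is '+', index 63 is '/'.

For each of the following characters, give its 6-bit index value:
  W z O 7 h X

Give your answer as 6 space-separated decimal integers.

Answer: 22 51 14 59 33 23

Derivation:
'W': A..Z range, ord('W') − ord('A') = 22
'z': a..z range, 26 + ord('z') − ord('a') = 51
'O': A..Z range, ord('O') − ord('A') = 14
'7': 0..9 range, 52 + ord('7') − ord('0') = 59
'h': a..z range, 26 + ord('h') − ord('a') = 33
'X': A..Z range, ord('X') − ord('A') = 23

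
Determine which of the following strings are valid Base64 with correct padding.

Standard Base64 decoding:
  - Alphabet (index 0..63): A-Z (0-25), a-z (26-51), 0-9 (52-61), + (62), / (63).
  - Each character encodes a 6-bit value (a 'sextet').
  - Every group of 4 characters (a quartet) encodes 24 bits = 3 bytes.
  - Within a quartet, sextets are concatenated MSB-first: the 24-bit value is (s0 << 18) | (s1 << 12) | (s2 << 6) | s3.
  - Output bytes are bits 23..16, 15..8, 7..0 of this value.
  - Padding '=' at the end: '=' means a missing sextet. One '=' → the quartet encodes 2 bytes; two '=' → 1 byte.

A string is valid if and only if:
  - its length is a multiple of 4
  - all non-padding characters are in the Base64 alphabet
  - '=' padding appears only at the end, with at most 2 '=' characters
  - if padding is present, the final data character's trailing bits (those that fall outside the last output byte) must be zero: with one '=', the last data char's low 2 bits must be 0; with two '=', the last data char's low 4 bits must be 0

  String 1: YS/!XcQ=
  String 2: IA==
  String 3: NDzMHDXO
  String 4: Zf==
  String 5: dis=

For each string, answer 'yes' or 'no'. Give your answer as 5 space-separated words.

Answer: no yes yes no yes

Derivation:
String 1: 'YS/!XcQ=' → invalid (bad char(s): ['!'])
String 2: 'IA==' → valid
String 3: 'NDzMHDXO' → valid
String 4: 'Zf==' → invalid (bad trailing bits)
String 5: 'dis=' → valid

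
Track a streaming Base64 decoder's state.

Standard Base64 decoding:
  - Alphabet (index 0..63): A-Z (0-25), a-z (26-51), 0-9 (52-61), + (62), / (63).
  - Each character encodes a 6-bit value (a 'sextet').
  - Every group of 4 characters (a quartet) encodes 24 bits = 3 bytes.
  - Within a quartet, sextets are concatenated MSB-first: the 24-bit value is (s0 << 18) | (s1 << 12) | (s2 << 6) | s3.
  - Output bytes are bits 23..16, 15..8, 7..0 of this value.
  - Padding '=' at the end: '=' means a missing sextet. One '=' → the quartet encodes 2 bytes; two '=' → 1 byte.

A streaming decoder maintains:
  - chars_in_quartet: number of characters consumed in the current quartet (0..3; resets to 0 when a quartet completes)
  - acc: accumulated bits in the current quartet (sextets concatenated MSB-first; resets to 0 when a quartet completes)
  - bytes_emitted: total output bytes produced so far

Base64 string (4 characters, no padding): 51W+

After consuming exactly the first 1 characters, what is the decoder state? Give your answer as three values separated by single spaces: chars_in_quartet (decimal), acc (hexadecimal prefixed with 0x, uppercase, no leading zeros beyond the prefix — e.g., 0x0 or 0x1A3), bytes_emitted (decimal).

After char 0 ('5'=57): chars_in_quartet=1 acc=0x39 bytes_emitted=0

Answer: 1 0x39 0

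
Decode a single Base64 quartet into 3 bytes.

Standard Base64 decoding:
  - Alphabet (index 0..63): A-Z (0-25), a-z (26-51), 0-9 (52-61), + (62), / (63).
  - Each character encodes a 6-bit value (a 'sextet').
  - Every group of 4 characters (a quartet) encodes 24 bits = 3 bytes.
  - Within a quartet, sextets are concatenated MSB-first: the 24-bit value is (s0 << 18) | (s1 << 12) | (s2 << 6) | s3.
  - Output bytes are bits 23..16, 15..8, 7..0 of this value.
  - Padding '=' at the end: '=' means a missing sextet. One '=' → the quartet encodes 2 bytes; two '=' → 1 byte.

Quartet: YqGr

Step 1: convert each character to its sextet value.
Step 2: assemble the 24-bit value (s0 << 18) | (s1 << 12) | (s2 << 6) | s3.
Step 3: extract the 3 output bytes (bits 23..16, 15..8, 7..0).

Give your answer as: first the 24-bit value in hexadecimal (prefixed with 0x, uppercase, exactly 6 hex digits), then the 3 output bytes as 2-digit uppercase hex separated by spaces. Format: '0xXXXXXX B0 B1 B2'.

Sextets: Y=24, q=42, G=6, r=43
24-bit: (24<<18) | (42<<12) | (6<<6) | 43
      = 0x600000 | 0x02A000 | 0x000180 | 0x00002B
      = 0x62A1AB
Bytes: (v>>16)&0xFF=62, (v>>8)&0xFF=A1, v&0xFF=AB

Answer: 0x62A1AB 62 A1 AB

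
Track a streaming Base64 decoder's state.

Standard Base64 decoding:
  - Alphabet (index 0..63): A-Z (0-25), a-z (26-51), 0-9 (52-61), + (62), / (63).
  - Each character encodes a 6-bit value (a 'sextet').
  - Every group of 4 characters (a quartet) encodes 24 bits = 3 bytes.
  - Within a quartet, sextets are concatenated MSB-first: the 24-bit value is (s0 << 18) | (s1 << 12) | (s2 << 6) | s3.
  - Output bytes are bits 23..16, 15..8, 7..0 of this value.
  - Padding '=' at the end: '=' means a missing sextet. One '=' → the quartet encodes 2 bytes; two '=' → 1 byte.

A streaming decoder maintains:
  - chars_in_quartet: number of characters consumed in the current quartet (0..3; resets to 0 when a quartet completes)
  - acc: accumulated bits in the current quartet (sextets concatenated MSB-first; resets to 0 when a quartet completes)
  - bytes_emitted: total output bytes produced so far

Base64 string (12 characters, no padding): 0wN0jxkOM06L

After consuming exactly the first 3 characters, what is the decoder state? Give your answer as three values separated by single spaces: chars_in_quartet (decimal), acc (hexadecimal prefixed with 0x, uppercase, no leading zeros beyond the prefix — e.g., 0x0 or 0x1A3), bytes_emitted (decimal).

Answer: 3 0x34C0D 0

Derivation:
After char 0 ('0'=52): chars_in_quartet=1 acc=0x34 bytes_emitted=0
After char 1 ('w'=48): chars_in_quartet=2 acc=0xD30 bytes_emitted=0
After char 2 ('N'=13): chars_in_quartet=3 acc=0x34C0D bytes_emitted=0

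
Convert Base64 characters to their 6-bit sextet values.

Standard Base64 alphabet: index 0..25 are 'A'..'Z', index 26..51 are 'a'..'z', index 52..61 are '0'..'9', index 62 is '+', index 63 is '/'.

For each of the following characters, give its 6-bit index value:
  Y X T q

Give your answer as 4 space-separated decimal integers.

'Y': A..Z range, ord('Y') − ord('A') = 24
'X': A..Z range, ord('X') − ord('A') = 23
'T': A..Z range, ord('T') − ord('A') = 19
'q': a..z range, 26 + ord('q') − ord('a') = 42

Answer: 24 23 19 42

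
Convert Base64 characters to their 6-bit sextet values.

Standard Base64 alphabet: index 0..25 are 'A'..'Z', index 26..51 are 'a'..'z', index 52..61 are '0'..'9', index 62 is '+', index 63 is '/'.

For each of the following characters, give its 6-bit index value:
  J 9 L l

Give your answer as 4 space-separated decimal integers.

'J': A..Z range, ord('J') − ord('A') = 9
'9': 0..9 range, 52 + ord('9') − ord('0') = 61
'L': A..Z range, ord('L') − ord('A') = 11
'l': a..z range, 26 + ord('l') − ord('a') = 37

Answer: 9 61 11 37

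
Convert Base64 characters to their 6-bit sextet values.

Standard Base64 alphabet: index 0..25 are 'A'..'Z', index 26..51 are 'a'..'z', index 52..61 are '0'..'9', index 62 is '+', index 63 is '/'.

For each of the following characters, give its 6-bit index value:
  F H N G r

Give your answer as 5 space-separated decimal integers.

'F': A..Z range, ord('F') − ord('A') = 5
'H': A..Z range, ord('H') − ord('A') = 7
'N': A..Z range, ord('N') − ord('A') = 13
'G': A..Z range, ord('G') − ord('A') = 6
'r': a..z range, 26 + ord('r') − ord('a') = 43

Answer: 5 7 13 6 43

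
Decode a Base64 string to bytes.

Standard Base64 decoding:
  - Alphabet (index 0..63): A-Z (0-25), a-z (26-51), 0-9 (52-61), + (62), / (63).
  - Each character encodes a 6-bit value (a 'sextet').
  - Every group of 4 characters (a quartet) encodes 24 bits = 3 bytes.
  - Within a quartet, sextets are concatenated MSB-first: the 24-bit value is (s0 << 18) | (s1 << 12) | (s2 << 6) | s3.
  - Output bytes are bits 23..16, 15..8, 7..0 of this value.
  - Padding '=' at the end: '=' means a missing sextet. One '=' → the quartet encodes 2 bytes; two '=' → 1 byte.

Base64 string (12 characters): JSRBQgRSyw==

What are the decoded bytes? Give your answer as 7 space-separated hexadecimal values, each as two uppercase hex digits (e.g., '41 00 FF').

Answer: 25 24 41 42 04 52 CB

Derivation:
After char 0 ('J'=9): chars_in_quartet=1 acc=0x9 bytes_emitted=0
After char 1 ('S'=18): chars_in_quartet=2 acc=0x252 bytes_emitted=0
After char 2 ('R'=17): chars_in_quartet=3 acc=0x9491 bytes_emitted=0
After char 3 ('B'=1): chars_in_quartet=4 acc=0x252441 -> emit 25 24 41, reset; bytes_emitted=3
After char 4 ('Q'=16): chars_in_quartet=1 acc=0x10 bytes_emitted=3
After char 5 ('g'=32): chars_in_quartet=2 acc=0x420 bytes_emitted=3
After char 6 ('R'=17): chars_in_quartet=3 acc=0x10811 bytes_emitted=3
After char 7 ('S'=18): chars_in_quartet=4 acc=0x420452 -> emit 42 04 52, reset; bytes_emitted=6
After char 8 ('y'=50): chars_in_quartet=1 acc=0x32 bytes_emitted=6
After char 9 ('w'=48): chars_in_quartet=2 acc=0xCB0 bytes_emitted=6
Padding '==': partial quartet acc=0xCB0 -> emit CB; bytes_emitted=7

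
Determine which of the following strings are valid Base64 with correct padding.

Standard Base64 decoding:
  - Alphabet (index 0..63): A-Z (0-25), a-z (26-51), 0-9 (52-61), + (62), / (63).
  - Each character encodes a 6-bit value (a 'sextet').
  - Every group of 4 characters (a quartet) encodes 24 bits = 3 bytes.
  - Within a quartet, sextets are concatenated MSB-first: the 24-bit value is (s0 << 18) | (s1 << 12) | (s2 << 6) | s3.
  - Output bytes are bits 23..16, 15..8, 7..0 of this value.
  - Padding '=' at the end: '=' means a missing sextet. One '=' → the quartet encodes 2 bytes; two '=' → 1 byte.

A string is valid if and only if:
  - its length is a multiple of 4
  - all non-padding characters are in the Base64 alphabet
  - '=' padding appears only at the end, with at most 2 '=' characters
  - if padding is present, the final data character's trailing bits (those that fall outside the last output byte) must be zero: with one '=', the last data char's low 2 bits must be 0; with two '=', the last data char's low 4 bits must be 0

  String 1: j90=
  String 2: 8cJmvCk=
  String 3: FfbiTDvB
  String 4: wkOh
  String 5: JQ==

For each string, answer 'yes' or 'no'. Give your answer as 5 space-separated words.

String 1: 'j90=' → valid
String 2: '8cJmvCk=' → valid
String 3: 'FfbiTDvB' → valid
String 4: 'wkOh' → valid
String 5: 'JQ==' → valid

Answer: yes yes yes yes yes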